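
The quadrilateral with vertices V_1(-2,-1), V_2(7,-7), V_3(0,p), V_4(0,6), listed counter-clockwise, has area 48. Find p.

The doubled signed area Σ (x_i y_{i+1} − x_{i+1} y_i) is linear in p.
With p=0 it equals 33; the coefficient of p is 7 (from the two edges through V_3).
So 7·p + 33 = 2·48 = 96 ⇒ p = 9.

9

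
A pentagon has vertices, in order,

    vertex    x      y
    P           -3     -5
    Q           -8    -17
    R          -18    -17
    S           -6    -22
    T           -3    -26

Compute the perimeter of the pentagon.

|PQ| = √((-5)² + (-12)²) = √169 = 13
|QR| = √((-10)² + (0)²) = √100 = 10
|RS| = √((12)² + (-5)²) = √169 = 13
|ST| = √((3)² + (-4)²) = √25 = 5
|TP| = √((0)² + (21)²) = √441 = 21
Perimeter = 13 + 10 + 13 + 5 + 21 = 62.

62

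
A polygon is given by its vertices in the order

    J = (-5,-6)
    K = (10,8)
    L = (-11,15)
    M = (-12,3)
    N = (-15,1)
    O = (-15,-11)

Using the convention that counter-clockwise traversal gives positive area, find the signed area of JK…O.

Apply the shoelace formula: 2A = Σ (x_i·y_{i+1} − x_{i+1}·y_i), indices taken mod 6.
J→K: (-5)(8) − (10)(-6) = 20
K→L: (10)(15) − (-11)(8) = 238
L→M: (-11)(3) − (-12)(15) = 147
M→N: (-12)(1) − (-15)(3) = 33
N→O: (-15)(-11) − (-15)(1) = 180
O→J: (-15)(-6) − (-5)(-11) = 35
Σ = 653
Signed area = Σ/2 = 326.5 (positive ⇒ counter-clockwise traversal).

326.5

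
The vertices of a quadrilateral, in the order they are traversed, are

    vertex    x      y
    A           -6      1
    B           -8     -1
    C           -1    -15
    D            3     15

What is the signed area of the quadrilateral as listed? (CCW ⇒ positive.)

128

Apply Gauss's area formula: 2A = Σ (x_i·y_{i+1} − x_{i+1}·y_i), indices taken mod 4.
Σ = (14) + (119) + (30) + (93) = 256
Signed area = Σ/2 = 128 (positive ⇒ counter-clockwise traversal).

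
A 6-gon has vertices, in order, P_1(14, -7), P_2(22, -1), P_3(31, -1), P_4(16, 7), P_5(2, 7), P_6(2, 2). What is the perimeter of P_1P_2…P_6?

|P_1P_2| = √((8)² + (6)²) = √100 = 10
|P_2P_3| = √((9)² + (0)²) = √81 = 9
|P_3P_4| = √((-15)² + (8)²) = √289 = 17
|P_4P_5| = √((-14)² + (0)²) = √196 = 14
|P_5P_6| = √((0)² + (-5)²) = √25 = 5
|P_6P_1| = √((12)² + (-9)²) = √225 = 15
Perimeter = 10 + 9 + 17 + 14 + 5 + 15 = 70.

70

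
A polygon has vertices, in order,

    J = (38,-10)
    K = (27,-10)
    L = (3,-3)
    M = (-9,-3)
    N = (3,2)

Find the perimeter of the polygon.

|JK| = √((-11)² + (0)²) = √121 = 11
|KL| = √((-24)² + (7)²) = √625 = 25
|LM| = √((-12)² + (0)²) = √144 = 12
|MN| = √((12)² + (5)²) = √169 = 13
|NJ| = √((35)² + (-12)²) = √1369 = 37
Perimeter = 11 + 25 + 12 + 13 + 37 = 98.

98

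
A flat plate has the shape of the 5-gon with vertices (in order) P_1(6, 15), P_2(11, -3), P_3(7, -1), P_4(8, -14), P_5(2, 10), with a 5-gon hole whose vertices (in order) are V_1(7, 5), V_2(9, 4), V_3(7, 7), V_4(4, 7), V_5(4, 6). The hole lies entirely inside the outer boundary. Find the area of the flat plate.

86

Outer boundary:
Apply Gauss's area formula: 2A = Σ (x_i·y_{i+1} − x_{i+1}·y_i), indices taken mod 5.
Σ = (-183) + (10) + (-90) + (108) + (-30) = -185
Area = |Σ|/2 = 92.5.
Hole:
Σ = (-17) + (35) + (21) + (-4) + (-22) = 13
Area = |Σ|/2 = 6.5.
Net area = 92.5 − 6.5 = 86.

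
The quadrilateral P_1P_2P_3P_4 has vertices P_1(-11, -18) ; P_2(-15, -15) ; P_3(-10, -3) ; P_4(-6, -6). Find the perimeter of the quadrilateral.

|P_1P_2| = √((-4)² + (3)²) = √25 = 5
|P_2P_3| = √((5)² + (12)²) = √169 = 13
|P_3P_4| = √((4)² + (-3)²) = √25 = 5
|P_4P_1| = √((-5)² + (-12)²) = √169 = 13
Perimeter = 5 + 13 + 5 + 13 = 36.

36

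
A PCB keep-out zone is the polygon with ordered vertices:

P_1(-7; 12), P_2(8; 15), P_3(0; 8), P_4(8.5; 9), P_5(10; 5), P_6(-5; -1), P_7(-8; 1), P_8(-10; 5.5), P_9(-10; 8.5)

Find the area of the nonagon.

187.5

Apply the shoelace (surveyor's) formula: 2A = Σ (x_i·y_{i+1} − x_{i+1}·y_i), indices taken mod 9.
P_1→P_2: (-7)(15) − (8)(12) = -201
P_2→P_3: (8)(8) − (0)(15) = 64
P_3→P_4: (0)(9) − (8.5)(8) = -68
P_4→P_5: (8.5)(5) − (10)(9) = -47.5
P_5→P_6: (10)(-1) − (-5)(5) = 15
P_6→P_7: (-5)(1) − (-8)(-1) = -13
P_7→P_8: (-8)(5.5) − (-10)(1) = -34
P_8→P_9: (-10)(8.5) − (-10)(5.5) = -30
P_9→P_1: (-10)(12) − (-7)(8.5) = -60.5
Σ = -375
Area = |Σ|/2 = 187.5.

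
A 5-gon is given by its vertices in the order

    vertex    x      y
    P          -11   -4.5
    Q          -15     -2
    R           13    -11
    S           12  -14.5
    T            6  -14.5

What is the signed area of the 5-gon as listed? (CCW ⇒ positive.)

Apply the shoelace formula: 2A = Σ (x_i·y_{i+1} − x_{i+1}·y_i), indices taken mod 5.
Cross-terms: -45.5, 191, -56.5, -87, -186.5  ⇒  Σ = -184.5
Signed area = Σ/2 = -92.25 (negative ⇒ clockwise traversal).

-92.25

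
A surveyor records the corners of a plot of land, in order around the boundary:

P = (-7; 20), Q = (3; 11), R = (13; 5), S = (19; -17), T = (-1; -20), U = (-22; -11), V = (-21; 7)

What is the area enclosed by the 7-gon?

Apply the shoelace formula: 2A = Σ (x_i·y_{i+1} − x_{i+1}·y_i), indices taken mod 7.
Σ = (-137) + (-128) + (-316) + (-397) + (-429) + (-385) + (-371) = -2163
Area = |Σ|/2 = 1081.5.

1081.5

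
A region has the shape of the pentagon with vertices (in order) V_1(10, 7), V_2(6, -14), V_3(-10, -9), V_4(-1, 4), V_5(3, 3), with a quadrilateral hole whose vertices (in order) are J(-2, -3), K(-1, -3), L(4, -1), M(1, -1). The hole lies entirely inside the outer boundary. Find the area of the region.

Outer boundary:
Apply Gauss's area formula: 2A = Σ (x_i·y_{i+1} − x_{i+1}·y_i), indices taken mod 5.
Σ = (-182) + (-194) + (-49) + (-15) + (-9) = -449
Area = |Σ|/2 = 224.5.
Hole:
Apply the shoelace formula: 2A = Σ (x_i·y_{i+1} − x_{i+1}·y_i), indices taken mod 4.
J→K: (-2)(-3) − (-1)(-3) = 3
K→L: (-1)(-1) − (4)(-3) = 13
L→M: (4)(-1) − (1)(-1) = -3
M→J: (1)(-3) − (-2)(-1) = -5
Σ = 8
Area = |Σ|/2 = 4.
Net area = 224.5 − 4 = 220.5.

220.5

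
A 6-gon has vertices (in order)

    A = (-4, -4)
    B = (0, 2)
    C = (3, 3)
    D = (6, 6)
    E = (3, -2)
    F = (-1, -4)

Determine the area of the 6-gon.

35

Σ = (-8) + (-6) + (0) + (-30) + (-14) + (-12) = -70
Area = |Σ|/2 = 35.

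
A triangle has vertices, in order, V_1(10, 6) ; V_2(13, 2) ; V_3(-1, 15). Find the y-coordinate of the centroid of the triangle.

Apply the surveyor's formula. First the cross-terms c_i = x_i·y_{i+1} − x_{i+1}·y_i:
  -58, 197, -156  ⇒  2A = -17, A = -8.5.
Then Σ (y_i + y_{i+1})·c_i = -391, so ȳ = -391 / (6·(-8.5)) = 23/3.

23/3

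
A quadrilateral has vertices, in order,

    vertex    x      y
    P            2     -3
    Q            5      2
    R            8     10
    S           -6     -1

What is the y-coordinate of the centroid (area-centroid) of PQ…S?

2.072

Apply Gauss's area formula. First the cross-terms c_i = x_i·y_{i+1} − x_{i+1}·y_i:
  19, 34, 52, 20  ⇒  2A = 125, A = 62.5.
Then Σ (y_i + y_{i+1})·c_i = 777, so ȳ = 777 / (6·62.5) = 2.072.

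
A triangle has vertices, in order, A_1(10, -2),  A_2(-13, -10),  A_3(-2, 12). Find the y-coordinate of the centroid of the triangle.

0

Apply the shoelace formula. First the cross-terms c_i = x_i·y_{i+1} − x_{i+1}·y_i:
  -126, -176, -116  ⇒  2A = -418, A = -209.
Then Σ (y_i + y_{i+1})·c_i = 0, so ȳ = 0 / (6·(-209)) = 0.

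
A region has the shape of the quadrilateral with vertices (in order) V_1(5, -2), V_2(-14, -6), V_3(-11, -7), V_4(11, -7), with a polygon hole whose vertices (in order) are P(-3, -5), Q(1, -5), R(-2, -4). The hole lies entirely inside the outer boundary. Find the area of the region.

Outer boundary:
Apply the shoelace (surveyor's) formula: 2A = Σ (x_i·y_{i+1} − x_{i+1}·y_i), indices taken mod 4.
Σ = (-58) + (32) + (154) + (13) = 141
Area = |Σ|/2 = 70.5.
Hole:
Apply the surveyor's formula: 2A = Σ (x_i·y_{i+1} − x_{i+1}·y_i), indices taken mod 3.
P→Q: (-3)(-5) − (1)(-5) = 20
Q→R: (1)(-4) − (-2)(-5) = -14
R→P: (-2)(-5) − (-3)(-4) = -2
Σ = 4
Area = |Σ|/2 = 2.
Net area = 70.5 − 2 = 68.5.

68.5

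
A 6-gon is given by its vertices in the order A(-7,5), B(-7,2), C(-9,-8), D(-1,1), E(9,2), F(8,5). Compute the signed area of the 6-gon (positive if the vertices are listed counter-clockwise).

Apply the shoelace (surveyor's) formula: 2A = Σ (x_i·y_{i+1} − x_{i+1}·y_i), indices taken mod 6.
A→B: (-7)(2) − (-7)(5) = 21
B→C: (-7)(-8) − (-9)(2) = 74
C→D: (-9)(1) − (-1)(-8) = -17
D→E: (-1)(2) − (9)(1) = -11
E→F: (9)(5) − (8)(2) = 29
F→A: (8)(5) − (-7)(5) = 75
Σ = 171
Signed area = Σ/2 = 85.5 (positive ⇒ counter-clockwise traversal).

85.5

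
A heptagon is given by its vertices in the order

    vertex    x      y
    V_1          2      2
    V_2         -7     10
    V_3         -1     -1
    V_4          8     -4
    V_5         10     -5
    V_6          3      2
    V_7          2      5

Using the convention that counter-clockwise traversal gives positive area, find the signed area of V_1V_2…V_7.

51.5

Apply Gauss's area formula: 2A = Σ (x_i·y_{i+1} − x_{i+1}·y_i), indices taken mod 7.
Σ = (34) + (17) + (12) + (0) + (35) + (11) + (-6) = 103
Signed area = Σ/2 = 51.5 (positive ⇒ counter-clockwise traversal).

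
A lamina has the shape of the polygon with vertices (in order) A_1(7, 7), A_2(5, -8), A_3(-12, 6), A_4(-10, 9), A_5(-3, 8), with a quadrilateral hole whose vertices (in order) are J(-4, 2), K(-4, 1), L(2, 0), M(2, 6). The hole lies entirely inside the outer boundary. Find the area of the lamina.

Outer boundary:
Σ = (-91) + (-66) + (-48) + (-53) + (-77) = -335
Area = |Σ|/2 = 167.5.
Hole:
Σ = (4) + (-2) + (12) + (28) = 42
Area = |Σ|/2 = 21.
Net area = 167.5 − 21 = 146.5.

146.5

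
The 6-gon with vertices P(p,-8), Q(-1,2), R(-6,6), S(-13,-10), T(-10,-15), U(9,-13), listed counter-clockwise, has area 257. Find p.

Write out the shoelace sum; only the two edges meeting at P involve p:
2·Area = [(9·(-8) − p·(-13)) + (p·2 − (-1)·(-8))] + 504
       = 15·p + 424 = 514
⇒ p = 6.

6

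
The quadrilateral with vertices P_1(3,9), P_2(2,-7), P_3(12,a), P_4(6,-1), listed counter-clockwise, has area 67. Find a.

The doubled signed area Σ (x_i y_{i+1} − x_{i+1} y_i) is linear in a.
With a=0 it equals 90; the coefficient of a is -4 (from the two edges through P_3).
So -4·a + 90 = 2·67 = 134 ⇒ a = -11.

-11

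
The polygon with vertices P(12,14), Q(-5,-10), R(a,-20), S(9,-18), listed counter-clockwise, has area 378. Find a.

-23

Write out the shoelace sum; only the two edges meeting at R involve a:
2·Area = [((-5)·(-20) − a·(-10)) + (a·(-18) − 9·(-20))] + 292
       = -8·a + 572 = 756
⇒ a = -23.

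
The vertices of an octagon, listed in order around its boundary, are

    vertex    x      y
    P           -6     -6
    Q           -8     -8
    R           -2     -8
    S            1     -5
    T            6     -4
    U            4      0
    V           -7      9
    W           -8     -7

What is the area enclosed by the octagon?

Apply Gauss's area formula: 2A = Σ (x_i·y_{i+1} − x_{i+1}·y_i), indices taken mod 8.
P→Q: (-6)(-8) − (-8)(-6) = 0
Q→R: (-8)(-8) − (-2)(-8) = 48
R→S: (-2)(-5) − (1)(-8) = 18
S→T: (1)(-4) − (6)(-5) = 26
T→U: (6)(0) − (4)(-4) = 16
U→V: (4)(9) − (-7)(0) = 36
V→W: (-7)(-7) − (-8)(9) = 121
W→P: (-8)(-6) − (-6)(-7) = 6
Σ = 271
Area = |Σ|/2 = 135.5.

135.5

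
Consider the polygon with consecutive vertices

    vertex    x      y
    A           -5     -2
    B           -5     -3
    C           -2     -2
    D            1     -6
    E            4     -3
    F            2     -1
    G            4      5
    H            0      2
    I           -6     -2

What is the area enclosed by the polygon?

Apply the shoelace (surveyor's) formula: 2A = Σ (x_i·y_{i+1} − x_{i+1}·y_i), indices taken mod 9.
Σ = (5) + (4) + (14) + (21) + (2) + (14) + (8) + (12) + (2) = 82
Area = |Σ|/2 = 41.

41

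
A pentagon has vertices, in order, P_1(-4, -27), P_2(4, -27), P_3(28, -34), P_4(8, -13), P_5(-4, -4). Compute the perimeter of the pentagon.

|P_1P_2| = √((8)² + (0)²) = √64 = 8
|P_2P_3| = √((24)² + (-7)²) = √625 = 25
|P_3P_4| = √((-20)² + (21)²) = √841 = 29
|P_4P_5| = √((-12)² + (9)²) = √225 = 15
|P_5P_1| = √((0)² + (-23)²) = √529 = 23
Perimeter = 8 + 25 + 29 + 15 + 23 = 100.

100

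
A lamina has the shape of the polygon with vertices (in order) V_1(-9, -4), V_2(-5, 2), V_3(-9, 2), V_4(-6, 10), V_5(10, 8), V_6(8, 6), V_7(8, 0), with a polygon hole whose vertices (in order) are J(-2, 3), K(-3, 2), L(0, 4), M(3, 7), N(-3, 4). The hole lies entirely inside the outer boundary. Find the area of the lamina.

Outer boundary:
Apply Gauss's area formula: 2A = Σ (x_i·y_{i+1} − x_{i+1}·y_i), indices taken mod 7.
V_1→V_2: (-9)(2) − (-5)(-4) = -38
V_2→V_3: (-5)(2) − (-9)(2) = 8
V_3→V_4: (-9)(10) − (-6)(2) = -78
V_4→V_5: (-6)(8) − (10)(10) = -148
V_5→V_6: (10)(6) − (8)(8) = -4
V_6→V_7: (8)(0) − (8)(6) = -48
V_7→V_1: (8)(-4) − (-9)(0) = -32
Σ = -340
Area = |Σ|/2 = 170.
Hole:
Σ = (5) + (-12) + (-12) + (33) + (-1) = 13
Area = |Σ|/2 = 6.5.
Net area = 170 − 6.5 = 163.5.

163.5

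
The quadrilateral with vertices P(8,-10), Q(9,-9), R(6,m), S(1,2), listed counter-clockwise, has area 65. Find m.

Write out the shoelace sum; only the two edges meeting at R involve m:
2·Area = [(9·m − 6·(-9)) + (6·2 − 1·m)] + -8
       = 8·m + 58 = 130
⇒ m = 9.

9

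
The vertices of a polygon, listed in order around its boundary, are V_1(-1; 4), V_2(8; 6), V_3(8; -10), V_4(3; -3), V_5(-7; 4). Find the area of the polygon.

Apply Gauss's area formula: 2A = Σ (x_i·y_{i+1} − x_{i+1}·y_i), indices taken mod 5.
Σ = (-38) + (-128) + (6) + (-9) + (-24) = -193
Area = |Σ|/2 = 96.5.

96.5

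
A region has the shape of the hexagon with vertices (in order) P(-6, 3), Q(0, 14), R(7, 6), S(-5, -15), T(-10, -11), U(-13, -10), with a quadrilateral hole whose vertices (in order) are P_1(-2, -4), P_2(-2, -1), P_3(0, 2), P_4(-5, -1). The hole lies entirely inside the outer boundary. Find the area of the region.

238

Outer boundary:
P→Q: (-6)(14) − (0)(3) = -84
Q→R: (0)(6) − (7)(14) = -98
R→S: (7)(-15) − (-5)(6) = -75
S→T: (-5)(-11) − (-10)(-15) = -95
T→U: (-10)(-10) − (-13)(-11) = -43
U→P: (-13)(3) − (-6)(-10) = -99
Σ = -494
Area = |Σ|/2 = 247.
Hole:
Cross-terms: -6, -4, 10, 18  ⇒  Σ = 18
Area = |Σ|/2 = 9.
Net area = 247 − 9 = 238.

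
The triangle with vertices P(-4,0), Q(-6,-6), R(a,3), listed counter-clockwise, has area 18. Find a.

Write out the shoelace sum; only the two edges meeting at R involve a:
2·Area = [((-6)·3 − a·(-6)) + (a·0 − (-4)·3)] + 24
       = 6·a + 18 = 36
⇒ a = 3.

3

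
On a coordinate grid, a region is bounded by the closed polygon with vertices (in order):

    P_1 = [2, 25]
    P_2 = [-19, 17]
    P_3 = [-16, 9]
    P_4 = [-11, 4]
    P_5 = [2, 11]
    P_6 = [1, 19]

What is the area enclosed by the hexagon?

Cross-terms: 509, 101, 35, -129, 27, -13  ⇒  Σ = 530
Area = |Σ|/2 = 265.

265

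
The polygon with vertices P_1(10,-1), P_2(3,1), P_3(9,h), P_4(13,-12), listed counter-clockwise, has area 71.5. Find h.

-14

Write out the shoelace sum; only the two edges meeting at P_3 involve h:
2·Area = [(3·h − 9·1) + (9·(-12) − 13·h)] + 120
       = -10·h + 3 = 143
⇒ h = -14.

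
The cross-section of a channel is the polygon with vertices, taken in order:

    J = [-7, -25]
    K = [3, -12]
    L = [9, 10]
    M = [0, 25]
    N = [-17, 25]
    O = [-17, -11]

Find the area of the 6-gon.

J→K: (-7)(-12) − (3)(-25) = 159
K→L: (3)(10) − (9)(-12) = 138
L→M: (9)(25) − (0)(10) = 225
M→N: (0)(25) − (-17)(25) = 425
N→O: (-17)(-11) − (-17)(25) = 612
O→J: (-17)(-25) − (-7)(-11) = 348
Σ = 1907
Area = |Σ|/2 = 953.5.

953.5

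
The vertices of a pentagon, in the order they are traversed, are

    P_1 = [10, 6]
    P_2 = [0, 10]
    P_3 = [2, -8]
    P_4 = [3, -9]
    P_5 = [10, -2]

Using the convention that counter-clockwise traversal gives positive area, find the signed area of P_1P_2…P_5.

Apply the shoelace (surveyor's) formula: 2A = Σ (x_i·y_{i+1} − x_{i+1}·y_i), indices taken mod 5.
Σ = (100) + (-20) + (6) + (84) + (80) = 250
Signed area = Σ/2 = 125 (positive ⇒ counter-clockwise traversal).

125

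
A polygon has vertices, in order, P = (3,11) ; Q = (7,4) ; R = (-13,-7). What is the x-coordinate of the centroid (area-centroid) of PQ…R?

-1

Apply Gauss's area formula. First the cross-terms c_i = x_i·y_{i+1} − x_{i+1}·y_i:
  -65, 3, -122  ⇒  2A = -184, A = -92.
Then Σ (x_i + x_{i+1})·c_i = 552, so x̄ = 552 / (6·(-92)) = -1.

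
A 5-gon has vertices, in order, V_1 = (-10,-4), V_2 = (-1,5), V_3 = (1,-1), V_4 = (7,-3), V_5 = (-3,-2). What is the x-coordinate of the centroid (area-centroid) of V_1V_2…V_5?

-638/255

Apply the shoelace formula. First the cross-terms c_i = x_i·y_{i+1} − x_{i+1}·y_i:
  -54, -4, 4, -23, -8  ⇒  2A = -85, A = -42.5.
Then Σ (x_i + x_{i+1})·c_i = 638, so x̄ = 638 / (6·(-42.5)) = -638/255.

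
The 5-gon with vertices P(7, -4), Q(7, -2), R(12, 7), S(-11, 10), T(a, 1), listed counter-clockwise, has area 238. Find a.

-15

The doubled signed area Σ (x_i y_{i+1} − x_{i+1} y_i) is linear in a.
With a=0 it equals 266; the coefficient of a is -14 (from the two edges through T).
So -14·a + 266 = 2·238 = 476 ⇒ a = -15.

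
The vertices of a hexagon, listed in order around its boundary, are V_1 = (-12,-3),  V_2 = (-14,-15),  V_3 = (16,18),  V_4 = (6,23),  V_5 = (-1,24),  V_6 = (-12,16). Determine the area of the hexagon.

Σ = (138) + (-12) + (260) + (167) + (272) + (228) = 1053
Area = |Σ|/2 = 526.5.

526.5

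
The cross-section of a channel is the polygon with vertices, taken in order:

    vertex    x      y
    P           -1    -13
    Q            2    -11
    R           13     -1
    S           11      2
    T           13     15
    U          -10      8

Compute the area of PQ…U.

Σ = (37) + (141) + (37) + (139) + (254) + (138) = 746
Area = |Σ|/2 = 373.

373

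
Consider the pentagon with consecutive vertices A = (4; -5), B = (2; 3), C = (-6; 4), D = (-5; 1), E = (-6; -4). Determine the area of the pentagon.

Apply the surveyor's formula: 2A = Σ (x_i·y_{i+1} − x_{i+1}·y_i), indices taken mod 5.
Cross-terms: 22, 26, 14, 26, 46  ⇒  Σ = 134
Area = |Σ|/2 = 67.

67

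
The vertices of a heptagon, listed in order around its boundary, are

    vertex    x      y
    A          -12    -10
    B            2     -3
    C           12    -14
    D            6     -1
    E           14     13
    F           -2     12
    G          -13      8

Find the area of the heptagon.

394

Apply the shoelace (surveyor's) formula: 2A = Σ (x_i·y_{i+1} − x_{i+1}·y_i), indices taken mod 7.
A→B: (-12)(-3) − (2)(-10) = 56
B→C: (2)(-14) − (12)(-3) = 8
C→D: (12)(-1) − (6)(-14) = 72
D→E: (6)(13) − (14)(-1) = 92
E→F: (14)(12) − (-2)(13) = 194
F→G: (-2)(8) − (-13)(12) = 140
G→A: (-13)(-10) − (-12)(8) = 226
Σ = 788
Area = |Σ|/2 = 394.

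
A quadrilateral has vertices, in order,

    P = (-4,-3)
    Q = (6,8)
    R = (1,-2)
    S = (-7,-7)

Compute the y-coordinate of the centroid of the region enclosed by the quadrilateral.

Apply the shoelace (surveyor's) formula. First the cross-terms c_i = x_i·y_{i+1} − x_{i+1}·y_i:
  -14, -20, -21, -7  ⇒  2A = -62, A = -31.
Then Σ (y_i + y_{i+1})·c_i = 69, so ȳ = 69 / (6·(-31)) = -23/62.

-23/62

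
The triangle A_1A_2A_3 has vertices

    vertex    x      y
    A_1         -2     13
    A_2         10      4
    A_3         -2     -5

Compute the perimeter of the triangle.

48

|A_1A_2| = √((12)² + (-9)²) = √225 = 15
|A_2A_3| = √((-12)² + (-9)²) = √225 = 15
|A_3A_1| = √((0)² + (18)²) = √324 = 18
Perimeter = 15 + 15 + 18 = 48.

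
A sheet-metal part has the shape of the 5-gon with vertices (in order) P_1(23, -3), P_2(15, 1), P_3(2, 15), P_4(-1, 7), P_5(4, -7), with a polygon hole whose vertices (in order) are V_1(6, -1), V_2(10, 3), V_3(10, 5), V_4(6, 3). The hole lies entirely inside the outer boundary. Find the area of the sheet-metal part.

Outer boundary:
Σ = (68) + (223) + (29) + (-21) + (149) = 448
Area = |Σ|/2 = 224.
Hole:
V_1→V_2: (6)(3) − (10)(-1) = 28
V_2→V_3: (10)(5) − (10)(3) = 20
V_3→V_4: (10)(3) − (6)(5) = 0
V_4→V_1: (6)(-1) − (6)(3) = -24
Σ = 24
Area = |Σ|/2 = 12.
Net area = 224 − 12 = 212.

212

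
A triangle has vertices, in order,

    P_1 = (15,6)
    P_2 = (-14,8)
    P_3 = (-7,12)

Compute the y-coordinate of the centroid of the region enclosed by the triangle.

Apply the shoelace formula. First the cross-terms c_i = x_i·y_{i+1} − x_{i+1}·y_i:
  204, -112, -222  ⇒  2A = -130, A = -65.
Then Σ (y_i + y_{i+1})·c_i = -3380, so ȳ = -3380 / (6·(-65)) = 26/3.

26/3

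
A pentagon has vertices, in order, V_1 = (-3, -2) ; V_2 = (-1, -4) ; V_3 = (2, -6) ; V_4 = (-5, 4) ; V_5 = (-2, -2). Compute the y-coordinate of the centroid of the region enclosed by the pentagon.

-56/27

Apply Gauss's area formula. First the cross-terms c_i = x_i·y_{i+1} − x_{i+1}·y_i:
  10, 14, -22, 18, -2  ⇒  2A = 18, A = 9.
Then Σ (y_i + y_{i+1})·c_i = -112, so ȳ = -112 / (6·9) = -56/27.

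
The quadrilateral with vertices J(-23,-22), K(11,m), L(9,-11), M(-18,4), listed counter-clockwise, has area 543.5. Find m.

The doubled signed area Σ (x_i y_{i+1} − x_{i+1} y_i) is linear in m.
With m=0 it equals 447; the coefficient of m is -32 (from the two edges through K).
So -32·m + 447 = 2·543.5 = 1087 ⇒ m = -20.

-20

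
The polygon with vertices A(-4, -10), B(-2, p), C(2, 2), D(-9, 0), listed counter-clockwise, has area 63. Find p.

Write out the shoelace sum; only the two edges meeting at B involve p:
2·Area = [((-4)·p − (-2)·(-10)) + ((-2)·2 − 2·p)] + 108
       = -6·p + 84 = 126
⇒ p = -7.

-7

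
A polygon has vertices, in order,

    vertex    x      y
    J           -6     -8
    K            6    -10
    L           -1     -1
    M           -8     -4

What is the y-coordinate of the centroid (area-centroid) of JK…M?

Apply the shoelace (surveyor's) formula. First the cross-terms c_i = x_i·y_{i+1} − x_{i+1}·y_i:
  108, -16, -4, 40  ⇒  2A = 128, A = 64.
Then Σ (y_i + y_{i+1})·c_i = -2228, so ȳ = -2228 / (6·64) = -557/96.

-557/96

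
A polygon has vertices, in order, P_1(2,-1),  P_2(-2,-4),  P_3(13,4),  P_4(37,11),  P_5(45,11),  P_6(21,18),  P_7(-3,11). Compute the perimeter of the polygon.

118

|P_1P_2| = √((-4)² + (-3)²) = √25 = 5
|P_2P_3| = √((15)² + (8)²) = √289 = 17
|P_3P_4| = √((24)² + (7)²) = √625 = 25
|P_4P_5| = √((8)² + (0)²) = √64 = 8
|P_5P_6| = √((-24)² + (7)²) = √625 = 25
|P_6P_7| = √((-24)² + (-7)²) = √625 = 25
|P_7P_1| = √((5)² + (-12)²) = √169 = 13
Perimeter = 5 + 17 + 25 + 8 + 25 + 25 + 13 = 118.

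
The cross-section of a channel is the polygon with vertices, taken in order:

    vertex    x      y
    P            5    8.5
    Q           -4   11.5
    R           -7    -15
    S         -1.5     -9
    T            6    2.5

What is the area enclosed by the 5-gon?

Cross-terms: 91.5, 140.5, 40.5, 50.25, 38.5  ⇒  Σ = 361.25
Area = |Σ|/2 = 180.625.

180.625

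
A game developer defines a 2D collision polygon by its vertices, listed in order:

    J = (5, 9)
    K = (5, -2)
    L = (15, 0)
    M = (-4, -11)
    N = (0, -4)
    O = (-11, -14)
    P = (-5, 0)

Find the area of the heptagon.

166.5

Apply the shoelace (surveyor's) formula: 2A = Σ (x_i·y_{i+1} − x_{i+1}·y_i), indices taken mod 7.
Cross-terms: -55, 30, -165, 16, -44, -70, -45  ⇒  Σ = -333
Area = |Σ|/2 = 166.5.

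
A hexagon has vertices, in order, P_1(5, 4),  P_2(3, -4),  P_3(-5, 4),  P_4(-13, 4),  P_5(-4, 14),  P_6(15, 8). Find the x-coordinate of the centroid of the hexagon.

64/297

Apply the surveyor's formula. First the cross-terms c_i = x_i·y_{i+1} − x_{i+1}·y_i:
  -32, -8, 32, -166, -242, 20  ⇒  2A = -396, A = -198.
Then Σ (x_i + x_{i+1})·c_i = -256, so x̄ = -256 / (6·(-198)) = 64/297.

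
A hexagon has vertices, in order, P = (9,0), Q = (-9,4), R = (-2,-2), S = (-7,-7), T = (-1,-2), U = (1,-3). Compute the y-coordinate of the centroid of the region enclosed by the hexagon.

9/101

Apply the surveyor's formula. First the cross-terms c_i = x_i·y_{i+1} − x_{i+1}·y_i:
  36, 26, 0, 7, 5, 27  ⇒  2A = 101, A = 50.5.
Then Σ (y_i + y_{i+1})·c_i = 27, so ȳ = 27 / (6·50.5) = 9/101.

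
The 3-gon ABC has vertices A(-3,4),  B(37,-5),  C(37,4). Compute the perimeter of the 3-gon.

|AB| = √((40)² + (-9)²) = √1681 = 41
|BC| = √((0)² + (9)²) = √81 = 9
|CA| = √((-40)² + (0)²) = √1600 = 40
Perimeter = 41 + 9 + 40 = 90.

90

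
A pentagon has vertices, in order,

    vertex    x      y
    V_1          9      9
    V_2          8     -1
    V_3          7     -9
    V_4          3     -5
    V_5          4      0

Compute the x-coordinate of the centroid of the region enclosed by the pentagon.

304/49

Apply the surveyor's formula. First the cross-terms c_i = x_i·y_{i+1} − x_{i+1}·y_i:
  -81, -65, -8, 20, 36  ⇒  2A = -98, A = -49.
Then Σ (x_i + x_{i+1})·c_i = -1824, so x̄ = -1824 / (6·(-49)) = 304/49.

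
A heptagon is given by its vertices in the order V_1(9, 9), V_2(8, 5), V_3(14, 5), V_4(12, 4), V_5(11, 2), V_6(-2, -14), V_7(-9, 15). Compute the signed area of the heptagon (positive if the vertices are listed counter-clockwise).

Σ = (-27) + (-30) + (-4) + (-20) + (-150) + (-156) + (-216) = -603
Signed area = Σ/2 = -301.5 (negative ⇒ clockwise traversal).

-301.5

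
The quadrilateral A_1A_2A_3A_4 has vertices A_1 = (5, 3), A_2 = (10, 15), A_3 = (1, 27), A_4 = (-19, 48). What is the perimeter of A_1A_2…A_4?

108

|A_1A_2| = √((5)² + (12)²) = √169 = 13
|A_2A_3| = √((-9)² + (12)²) = √225 = 15
|A_3A_4| = √((-20)² + (21)²) = √841 = 29
|A_4A_1| = √((24)² + (-45)²) = √2601 = 51
Perimeter = 13 + 15 + 29 + 51 = 108.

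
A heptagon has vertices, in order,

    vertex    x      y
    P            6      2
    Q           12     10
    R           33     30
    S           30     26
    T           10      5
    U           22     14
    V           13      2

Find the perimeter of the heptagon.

110

|PQ| = √((6)² + (8)²) = √100 = 10
|QR| = √((21)² + (20)²) = √841 = 29
|RS| = √((-3)² + (-4)²) = √25 = 5
|ST| = √((-20)² + (-21)²) = √841 = 29
|TU| = √((12)² + (9)²) = √225 = 15
|UV| = √((-9)² + (-12)²) = √225 = 15
|VP| = √((-7)² + (0)²) = √49 = 7
Perimeter = 10 + 29 + 5 + 29 + 15 + 15 + 7 = 110.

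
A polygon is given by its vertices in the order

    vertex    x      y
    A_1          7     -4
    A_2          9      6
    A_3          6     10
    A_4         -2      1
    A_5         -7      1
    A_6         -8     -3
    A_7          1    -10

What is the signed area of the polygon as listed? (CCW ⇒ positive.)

170.5

Apply Gauss's area formula: 2A = Σ (x_i·y_{i+1} − x_{i+1}·y_i), indices taken mod 7.
Σ = (78) + (54) + (26) + (5) + (29) + (83) + (66) = 341
Signed area = Σ/2 = 170.5 (positive ⇒ counter-clockwise traversal).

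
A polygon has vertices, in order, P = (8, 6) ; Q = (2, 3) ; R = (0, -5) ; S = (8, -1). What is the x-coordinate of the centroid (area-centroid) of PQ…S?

Apply Gauss's area formula. First the cross-terms c_i = x_i·y_{i+1} − x_{i+1}·y_i:
  12, -10, 40, 56  ⇒  2A = 98, A = 49.
Then Σ (x_i + x_{i+1})·c_i = 1316, so x̄ = 1316 / (6·49) = 94/21.

94/21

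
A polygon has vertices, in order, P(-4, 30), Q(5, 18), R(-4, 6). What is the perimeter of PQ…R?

|PQ| = √((9)² + (-12)²) = √225 = 15
|QR| = √((-9)² + (-12)²) = √225 = 15
|RP| = √((0)² + (24)²) = √576 = 24
Perimeter = 15 + 15 + 24 = 54.

54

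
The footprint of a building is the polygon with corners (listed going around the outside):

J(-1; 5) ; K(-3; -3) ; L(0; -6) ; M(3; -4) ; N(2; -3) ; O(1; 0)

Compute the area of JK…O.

30.5

Σ = (18) + (18) + (18) + (-1) + (3) + (5) = 61
Area = |Σ|/2 = 30.5.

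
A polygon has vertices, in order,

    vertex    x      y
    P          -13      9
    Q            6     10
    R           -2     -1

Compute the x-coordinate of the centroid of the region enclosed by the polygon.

Apply Gauss's area formula. First the cross-terms c_i = x_i·y_{i+1} − x_{i+1}·y_i:
  -184, 14, -31  ⇒  2A = -201, A = -100.5.
Then Σ (x_i + x_{i+1})·c_i = 1809, so x̄ = 1809 / (6·(-100.5)) = -3.

-3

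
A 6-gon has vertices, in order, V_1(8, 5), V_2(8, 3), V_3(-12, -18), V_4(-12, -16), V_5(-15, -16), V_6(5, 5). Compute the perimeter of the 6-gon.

68

|V_1V_2| = √((0)² + (-2)²) = √4 = 2
|V_2V_3| = √((-20)² + (-21)²) = √841 = 29
|V_3V_4| = √((0)² + (2)²) = √4 = 2
|V_4V_5| = √((-3)² + (0)²) = √9 = 3
|V_5V_6| = √((20)² + (21)²) = √841 = 29
|V_6V_1| = √((3)² + (0)²) = √9 = 3
Perimeter = 2 + 29 + 2 + 3 + 29 + 3 = 68.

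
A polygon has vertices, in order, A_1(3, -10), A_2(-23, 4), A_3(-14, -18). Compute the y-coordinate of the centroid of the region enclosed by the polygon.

Apply the shoelace formula. First the cross-terms c_i = x_i·y_{i+1} − x_{i+1}·y_i:
  -218, 470, 194  ⇒  2A = 446, A = 223.
Then Σ (y_i + y_{i+1})·c_i = -10704, so ȳ = -10704 / (6·223) = -8.

-8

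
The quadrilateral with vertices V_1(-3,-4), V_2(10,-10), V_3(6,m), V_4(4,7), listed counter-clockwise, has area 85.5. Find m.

Write out the shoelace sum; only the two edges meeting at V_3 involve m:
2·Area = [(10·m − 6·(-10)) + (6·7 − 4·m)] + 75
       = 6·m + 177 = 171
⇒ m = -1.

-1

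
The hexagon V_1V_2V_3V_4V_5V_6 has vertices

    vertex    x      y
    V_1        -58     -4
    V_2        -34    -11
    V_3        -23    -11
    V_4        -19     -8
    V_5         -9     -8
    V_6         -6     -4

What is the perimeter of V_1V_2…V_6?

|V_1V_2| = √((24)² + (-7)²) = √625 = 25
|V_2V_3| = √((11)² + (0)²) = √121 = 11
|V_3V_4| = √((4)² + (3)²) = √25 = 5
|V_4V_5| = √((10)² + (0)²) = √100 = 10
|V_5V_6| = √((3)² + (4)²) = √25 = 5
|V_6V_1| = √((-52)² + (0)²) = √2704 = 52
Perimeter = 25 + 11 + 5 + 10 + 5 + 52 = 108.

108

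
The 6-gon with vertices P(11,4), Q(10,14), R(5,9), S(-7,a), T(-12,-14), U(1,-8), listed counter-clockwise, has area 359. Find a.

The doubled signed area Σ (x_i y_{i+1} − x_{i+1} y_i) is linear in a.
With a=0 it equals 497; the coefficient of a is 17 (from the two edges through S).
So 17·a + 497 = 2·359 = 718 ⇒ a = 13.

13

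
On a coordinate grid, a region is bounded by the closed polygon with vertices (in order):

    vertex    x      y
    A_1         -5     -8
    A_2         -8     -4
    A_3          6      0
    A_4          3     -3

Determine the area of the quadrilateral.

38.5

Apply the surveyor's formula: 2A = Σ (x_i·y_{i+1} − x_{i+1}·y_i), indices taken mod 4.
Σ = (-44) + (24) + (-18) + (-39) = -77
Area = |Σ|/2 = 38.5.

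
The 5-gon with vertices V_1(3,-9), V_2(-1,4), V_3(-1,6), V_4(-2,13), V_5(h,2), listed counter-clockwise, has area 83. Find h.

Write out the shoelace sum; only the two edges meeting at V_5 involve h:
2·Area = [((-2)·2 − h·13) + (h·(-9) − 3·2)] + 0
       = -22·h + -10 = 166
⇒ h = -8.

-8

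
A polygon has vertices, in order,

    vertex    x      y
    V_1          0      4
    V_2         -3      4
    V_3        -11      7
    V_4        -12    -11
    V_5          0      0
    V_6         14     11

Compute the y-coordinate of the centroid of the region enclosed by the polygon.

123/296

Apply the shoelace formula. First the cross-terms c_i = x_i·y_{i+1} − x_{i+1}·y_i:
  12, 23, 205, 0, 0, 56  ⇒  2A = 296, A = 148.
Then Σ (y_i + y_{i+1})·c_i = 369, so ȳ = 369 / (6·148) = 123/296.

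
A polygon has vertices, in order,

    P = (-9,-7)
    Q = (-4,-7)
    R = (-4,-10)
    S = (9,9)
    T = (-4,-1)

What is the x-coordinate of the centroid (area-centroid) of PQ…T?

-131/147

Apply the surveyor's formula. First the cross-terms c_i = x_i·y_{i+1} − x_{i+1}·y_i:
  35, 12, 54, 27, 19  ⇒  2A = 147, A = 73.5.
Then Σ (x_i + x_{i+1})·c_i = -393, so x̄ = -393 / (6·73.5) = -131/147.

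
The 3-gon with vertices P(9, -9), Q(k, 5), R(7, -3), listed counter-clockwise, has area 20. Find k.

11

Write out the shoelace sum; only the two edges meeting at Q involve k:
2·Area = [(9·5 − k·(-9)) + (k·(-3) − 7·5)] + -36
       = 6·k + -26 = 40
⇒ k = 11.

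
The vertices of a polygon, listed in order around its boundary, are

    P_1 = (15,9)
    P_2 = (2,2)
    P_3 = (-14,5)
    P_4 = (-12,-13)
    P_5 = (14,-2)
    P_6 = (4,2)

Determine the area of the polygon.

270

Apply the shoelace (surveyor's) formula: 2A = Σ (x_i·y_{i+1} − x_{i+1}·y_i), indices taken mod 6.
P_1→P_2: (15)(2) − (2)(9) = 12
P_2→P_3: (2)(5) − (-14)(2) = 38
P_3→P_4: (-14)(-13) − (-12)(5) = 242
P_4→P_5: (-12)(-2) − (14)(-13) = 206
P_5→P_6: (14)(2) − (4)(-2) = 36
P_6→P_1: (4)(9) − (15)(2) = 6
Σ = 540
Area = |Σ|/2 = 270.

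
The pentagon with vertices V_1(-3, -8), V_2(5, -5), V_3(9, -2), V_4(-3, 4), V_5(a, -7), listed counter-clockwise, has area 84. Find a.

-4

The doubled signed area Σ (x_i y_{i+1} − x_{i+1} y_i) is linear in a.
With a=0 it equals 120; the coefficient of a is -12 (from the two edges through V_5).
So -12·a + 120 = 2·84 = 168 ⇒ a = -4.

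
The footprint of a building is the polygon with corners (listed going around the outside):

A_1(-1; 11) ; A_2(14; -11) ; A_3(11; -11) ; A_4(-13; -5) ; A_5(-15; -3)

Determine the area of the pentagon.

Apply Gauss's area formula: 2A = Σ (x_i·y_{i+1} − x_{i+1}·y_i), indices taken mod 5.
Σ = (-143) + (-33) + (-198) + (-36) + (-168) = -578
Area = |Σ|/2 = 289.

289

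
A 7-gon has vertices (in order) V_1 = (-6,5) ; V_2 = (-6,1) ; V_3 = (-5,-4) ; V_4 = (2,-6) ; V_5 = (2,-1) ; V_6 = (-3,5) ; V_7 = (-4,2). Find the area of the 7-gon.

57

Cross-terms: 24, 29, 38, 10, 7, 14, -8  ⇒  Σ = 114
Area = |Σ|/2 = 57.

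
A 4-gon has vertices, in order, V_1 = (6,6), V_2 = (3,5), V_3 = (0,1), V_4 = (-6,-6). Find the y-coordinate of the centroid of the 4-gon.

Apply the surveyor's formula. First the cross-terms c_i = x_i·y_{i+1} − x_{i+1}·y_i:
  12, 3, 6, 0  ⇒  2A = 21, A = 10.5.
Then Σ (y_i + y_{i+1})·c_i = 120, so ȳ = 120 / (6·10.5) = 40/21.

40/21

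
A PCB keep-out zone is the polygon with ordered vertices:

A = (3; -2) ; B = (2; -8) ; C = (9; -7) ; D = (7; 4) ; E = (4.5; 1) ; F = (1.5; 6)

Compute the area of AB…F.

58.25

Apply the shoelace (surveyor's) formula: 2A = Σ (x_i·y_{i+1} − x_{i+1}·y_i), indices taken mod 6.
Cross-terms: -20, 58, 85, -11, 25.5, -21  ⇒  Σ = 116.5
Area = |Σ|/2 = 58.25.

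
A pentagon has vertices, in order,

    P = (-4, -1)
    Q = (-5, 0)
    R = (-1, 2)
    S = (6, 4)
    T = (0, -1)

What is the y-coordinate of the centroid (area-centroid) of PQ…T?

121/123

Apply the shoelace (surveyor's) formula. First the cross-terms c_i = x_i·y_{i+1} − x_{i+1}·y_i:
  -5, -10, -16, -6, -4  ⇒  2A = -41, A = -20.5.
Then Σ (y_i + y_{i+1})·c_i = -121, so ȳ = -121 / (6·(-20.5)) = 121/123.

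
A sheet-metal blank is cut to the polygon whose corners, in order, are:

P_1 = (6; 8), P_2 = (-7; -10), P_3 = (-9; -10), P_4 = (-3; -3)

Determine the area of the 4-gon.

16.5

Apply Gauss's area formula: 2A = Σ (x_i·y_{i+1} − x_{i+1}·y_i), indices taken mod 4.
P_1→P_2: (6)(-10) − (-7)(8) = -4
P_2→P_3: (-7)(-10) − (-9)(-10) = -20
P_3→P_4: (-9)(-3) − (-3)(-10) = -3
P_4→P_1: (-3)(8) − (6)(-3) = -6
Σ = -33
Area = |Σ|/2 = 16.5.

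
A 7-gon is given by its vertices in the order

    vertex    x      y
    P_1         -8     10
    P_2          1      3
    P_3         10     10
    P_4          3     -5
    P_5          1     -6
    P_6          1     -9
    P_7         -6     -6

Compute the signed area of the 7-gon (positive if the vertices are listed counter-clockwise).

-159

P_1→P_2: (-8)(3) − (1)(10) = -34
P_2→P_3: (1)(10) − (10)(3) = -20
P_3→P_4: (10)(-5) − (3)(10) = -80
P_4→P_5: (3)(-6) − (1)(-5) = -13
P_5→P_6: (1)(-9) − (1)(-6) = -3
P_6→P_7: (1)(-6) − (-6)(-9) = -60
P_7→P_1: (-6)(10) − (-8)(-6) = -108
Σ = -318
Signed area = Σ/2 = -159 (negative ⇒ clockwise traversal).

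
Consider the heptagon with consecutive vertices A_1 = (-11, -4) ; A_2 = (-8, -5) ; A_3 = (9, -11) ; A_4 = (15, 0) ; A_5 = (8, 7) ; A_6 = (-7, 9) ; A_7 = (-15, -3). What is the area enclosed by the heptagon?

365

Apply the surveyor's formula: 2A = Σ (x_i·y_{i+1} − x_{i+1}·y_i), indices taken mod 7.
Cross-terms: 23, 133, 165, 105, 121, 156, 27  ⇒  Σ = 730
Area = |Σ|/2 = 365.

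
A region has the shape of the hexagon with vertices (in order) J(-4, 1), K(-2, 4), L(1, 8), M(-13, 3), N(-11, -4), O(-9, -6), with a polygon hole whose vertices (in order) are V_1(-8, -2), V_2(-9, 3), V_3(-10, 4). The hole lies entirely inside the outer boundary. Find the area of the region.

75.5

Outer boundary:
Cross-terms: -14, -20, 107, 85, 30, -33  ⇒  Σ = 155
Area = |Σ|/2 = 77.5.
Hole:
Apply the shoelace formula: 2A = Σ (x_i·y_{i+1} − x_{i+1}·y_i), indices taken mod 3.
V_1→V_2: (-8)(3) − (-9)(-2) = -42
V_2→V_3: (-9)(4) − (-10)(3) = -6
V_3→V_1: (-10)(-2) − (-8)(4) = 52
Σ = 4
Area = |Σ|/2 = 2.
Net area = 77.5 − 2 = 75.5.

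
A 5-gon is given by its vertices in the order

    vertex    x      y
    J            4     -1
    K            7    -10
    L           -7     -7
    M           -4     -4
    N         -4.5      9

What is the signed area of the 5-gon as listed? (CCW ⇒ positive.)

Apply the shoelace (surveyor's) formula: 2A = Σ (x_i·y_{i+1} − x_{i+1}·y_i), indices taken mod 5.
Σ = (-33) + (-119) + (0) + (-54) + (-31.5) = -237.5
Signed area = Σ/2 = -118.75 (negative ⇒ clockwise traversal).

-118.75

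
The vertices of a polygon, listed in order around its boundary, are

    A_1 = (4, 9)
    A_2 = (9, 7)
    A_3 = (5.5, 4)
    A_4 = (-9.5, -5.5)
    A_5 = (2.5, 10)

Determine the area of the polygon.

73.25

Apply the shoelace formula: 2A = Σ (x_i·y_{i+1} − x_{i+1}·y_i), indices taken mod 5.
Σ = (-53) + (-2.5) + (7.75) + (-81.25) + (-17.5) = -146.5
Area = |Σ|/2 = 73.25.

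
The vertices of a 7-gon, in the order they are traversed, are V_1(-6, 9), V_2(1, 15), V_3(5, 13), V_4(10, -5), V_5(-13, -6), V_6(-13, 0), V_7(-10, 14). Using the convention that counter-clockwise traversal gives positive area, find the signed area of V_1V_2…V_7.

Apply the shoelace (surveyor's) formula: 2A = Σ (x_i·y_{i+1} − x_{i+1}·y_i), indices taken mod 7.
Σ = (-99) + (-62) + (-155) + (-125) + (-78) + (-182) + (-6) = -707
Signed area = Σ/2 = -353.5 (negative ⇒ clockwise traversal).

-353.5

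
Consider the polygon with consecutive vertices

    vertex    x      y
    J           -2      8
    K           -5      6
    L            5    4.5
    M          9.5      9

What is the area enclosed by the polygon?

35.875

Σ = (28) + (-52.5) + (2.25) + (94) = 71.75
Area = |Σ|/2 = 35.875.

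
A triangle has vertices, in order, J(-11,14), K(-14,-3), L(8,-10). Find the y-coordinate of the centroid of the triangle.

Apply the shoelace (surveyor's) formula. First the cross-terms c_i = x_i·y_{i+1} − x_{i+1}·y_i:
  229, 164, 2  ⇒  2A = 395, A = 197.5.
Then Σ (y_i + y_{i+1})·c_i = 395, so ȳ = 395 / (6·197.5) = 1/3.

1/3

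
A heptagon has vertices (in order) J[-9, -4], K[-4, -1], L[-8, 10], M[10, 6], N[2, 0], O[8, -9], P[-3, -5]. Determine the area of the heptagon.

Apply the shoelace (surveyor's) formula: 2A = Σ (x_i·y_{i+1} − x_{i+1}·y_i), indices taken mod 7.
Cross-terms: -7, -48, -148, -12, -18, -67, -33  ⇒  Σ = -333
Area = |Σ|/2 = 166.5.

166.5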